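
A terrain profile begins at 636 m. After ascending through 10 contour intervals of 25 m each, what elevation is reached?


elevation = 636 + 10 * 25 = 886 m

886 m


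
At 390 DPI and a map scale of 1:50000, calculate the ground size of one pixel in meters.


pixel_cm = 2.54 / 390 ≈ 0.006513 cm
ground = pixel_cm * 50000 / 100 = 2.54 * 50000 / (390 * 100) = 127000 / 39000 ≈ 3.26 m

3.26 m


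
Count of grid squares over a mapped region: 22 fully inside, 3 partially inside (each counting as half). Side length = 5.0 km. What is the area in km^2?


effective squares = 22 + 3 * 0.5 = 23.5
area = 23.5 * 25.0 = 587.5 km^2

587.5 km^2


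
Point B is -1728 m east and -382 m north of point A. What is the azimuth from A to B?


az = atan2(-1728, -382) = -102.5 deg
adjusted to 0-360: 257.5 degrees

257.5 degrees


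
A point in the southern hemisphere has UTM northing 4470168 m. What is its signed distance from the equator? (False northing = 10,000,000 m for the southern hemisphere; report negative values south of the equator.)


For southern: actual = 4470168 - 10000000 = -5529832 m

-5529832 m


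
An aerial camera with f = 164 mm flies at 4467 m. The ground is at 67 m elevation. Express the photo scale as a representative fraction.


scale = f / (H - h) = 164 mm / 4400 m = 164 / 4400000 = 1:26829

1:26829


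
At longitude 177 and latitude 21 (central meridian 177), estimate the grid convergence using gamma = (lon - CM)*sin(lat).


gamma = (177 - 177) * sin(21) = 0 * 0.358368 = 0.0 degrees

0.0 degrees


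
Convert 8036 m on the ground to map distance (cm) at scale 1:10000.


map_cm = 8036 * 100 / 10000 = 80.36 cm

80.36 cm


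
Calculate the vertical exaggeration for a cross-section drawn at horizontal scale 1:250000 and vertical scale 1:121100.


VE = horizontal_scale / vertical_scale = 250000 / 121100 ≈ 2.1

2.1x


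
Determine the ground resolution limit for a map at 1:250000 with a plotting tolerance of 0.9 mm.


ground = 0.9 mm * 250000 / 1000 = 225.0 m

225.0 m


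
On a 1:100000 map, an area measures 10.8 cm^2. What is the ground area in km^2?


ground_area = 10.8 * (100000/100)^2 = 10800000.0 m^2 = 10.8 km^2

10.8 km^2


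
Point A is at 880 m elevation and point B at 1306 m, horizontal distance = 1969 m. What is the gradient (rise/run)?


gradient = (1306 - 880) / 1969 = 426 / 1969 = 0.2164

0.2164


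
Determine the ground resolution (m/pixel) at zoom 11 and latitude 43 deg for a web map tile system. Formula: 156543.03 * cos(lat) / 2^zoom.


res = 156543.03 * cos(43) / 2^11 = 156543.03 * 0.7313537 / 2048 = 55.9 m/pixel

55.9 m/pixel


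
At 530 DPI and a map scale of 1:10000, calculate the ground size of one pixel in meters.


pixel_cm = 2.54 / 530 ≈ 0.004792 cm
ground = pixel_cm * 10000 / 100 = 2.54 * 10000 / (530 * 100) = 25400 / 53000 ≈ 0.48 m

0.48 m


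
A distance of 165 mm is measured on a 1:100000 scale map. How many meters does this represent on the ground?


ground = 165 mm * 100000 / 1000 = 16500.0 m

16500.0 m


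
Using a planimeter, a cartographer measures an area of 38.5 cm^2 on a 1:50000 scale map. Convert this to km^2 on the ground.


ground_area = 38.5 * (50000/100)^2 = 9625000.0 m^2 = 9.625 km^2

9.625 km^2


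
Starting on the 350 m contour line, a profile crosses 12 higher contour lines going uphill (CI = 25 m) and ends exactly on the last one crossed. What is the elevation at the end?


elevation = 350 + 12 * 25 = 650 m

650 m


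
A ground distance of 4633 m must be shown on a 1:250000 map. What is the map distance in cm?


map_cm = 4633 * 100 / 250000 = 1.8532 cm ≈ 1.85 cm

1.85 cm


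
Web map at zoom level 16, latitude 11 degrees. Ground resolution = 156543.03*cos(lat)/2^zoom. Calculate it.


res = 156543.03 * cos(11) / 2^16 = 156543.03 * 0.98162718 / 65536 = 2.34 m/pixel

2.34 m/pixel


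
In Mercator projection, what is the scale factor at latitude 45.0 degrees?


SF = 1 / cos(45.0) = 1 / 0.707107 = 1.414

1.414


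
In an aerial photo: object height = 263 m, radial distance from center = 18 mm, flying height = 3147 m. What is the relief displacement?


d = h * r / H = 263 * 18 / 3147 = 1.5 mm

1.5 mm


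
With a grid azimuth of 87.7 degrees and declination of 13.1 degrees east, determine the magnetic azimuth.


magnetic azimuth = grid azimuth - declination (east +ve)
mag_az = 87.7 - 13.1 = 74.6 degrees

74.6 degrees


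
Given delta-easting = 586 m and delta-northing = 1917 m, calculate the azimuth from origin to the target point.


az = atan2(586, 1917) = 17.0 deg
adjusted to 0-360: 17.0 degrees

17.0 degrees


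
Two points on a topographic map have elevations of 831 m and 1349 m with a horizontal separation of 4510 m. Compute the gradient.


gradient = (1349 - 831) / 4510 = 518 / 4510 = 0.1149

0.1149


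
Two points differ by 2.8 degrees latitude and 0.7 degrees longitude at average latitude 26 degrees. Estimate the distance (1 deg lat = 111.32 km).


dlat_km = 2.8 * 111.32 = 311.696
dlon_km = 0.7 * 111.32 * cos(26) ≈ 70.038
dist = sqrt(311.696^2 + 70.038^2) ≈ 319.5 km

319.5 km


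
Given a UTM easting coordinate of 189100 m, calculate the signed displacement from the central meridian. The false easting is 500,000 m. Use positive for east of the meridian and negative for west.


displacement = 189100 - 500000 = -310900 m

-310900 m


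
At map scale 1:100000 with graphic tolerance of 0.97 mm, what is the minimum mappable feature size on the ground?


ground = 0.97 mm * 100000 / 1000 = 97.0 m

97.0 m


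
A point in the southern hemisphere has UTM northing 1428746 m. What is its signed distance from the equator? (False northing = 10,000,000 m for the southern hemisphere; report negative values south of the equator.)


For southern: actual = 1428746 - 10000000 = -8571254 m

-8571254 m


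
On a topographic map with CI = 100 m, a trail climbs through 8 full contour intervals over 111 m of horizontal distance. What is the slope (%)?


elevation change = 8 * 100 = 800 m
slope = 800 / 111 * 100 = 720.7%

720.7%


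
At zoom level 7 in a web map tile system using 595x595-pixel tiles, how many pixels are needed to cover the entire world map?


tiles per axis = 2^7 = 128
total tiles = 128^2 = 16384
pixels per axis = 128 * 595 = 76160
total pixels = 76160^2 = 5800345600

5800345600 pixels


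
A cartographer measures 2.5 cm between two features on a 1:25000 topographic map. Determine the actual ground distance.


ground = 2.5 cm * 25000 / 100 = 625.0 m

625.0 m


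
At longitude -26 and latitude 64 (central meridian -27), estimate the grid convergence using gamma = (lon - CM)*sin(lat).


gamma = (-26 - -27) * sin(64) = 1 * 0.898794 = 0.899 degrees

0.899 degrees


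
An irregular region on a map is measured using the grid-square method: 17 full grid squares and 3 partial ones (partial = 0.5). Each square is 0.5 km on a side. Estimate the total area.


effective squares = 17 + 3 * 0.5 = 18.5
area = 18.5 * 0.25 = 4.625 km^2

4.625 km^2


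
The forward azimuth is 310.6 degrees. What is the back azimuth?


back azimuth = (310.6 + 180) mod 360 = 130.6 degrees

130.6 degrees


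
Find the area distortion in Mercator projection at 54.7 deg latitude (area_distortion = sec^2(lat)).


area_distortion = 1/cos^2(54.7) = 2.995

2.995


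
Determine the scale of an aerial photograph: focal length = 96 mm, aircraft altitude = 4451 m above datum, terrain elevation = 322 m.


scale = f / (H - h) = 96 mm / 4129 m = 96 / 4129000 = 1:43010

1:43010


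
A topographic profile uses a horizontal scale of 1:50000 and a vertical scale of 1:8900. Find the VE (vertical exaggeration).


VE = horizontal_scale / vertical_scale = 50000 / 8900 ≈ 5.6

5.6x


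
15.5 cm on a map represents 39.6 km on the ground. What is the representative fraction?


ground = 39.6 km = 3960000 cm; RF denominator = ground / map = 3960000 / 15.5 ≈ 255484; RF = 1:255484

1:255484


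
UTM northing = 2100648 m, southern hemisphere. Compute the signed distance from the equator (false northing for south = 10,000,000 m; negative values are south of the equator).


For southern: actual = 2100648 - 10000000 = -7899352 m

-7899352 m


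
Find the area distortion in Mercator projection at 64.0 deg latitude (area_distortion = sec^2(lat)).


area_distortion = 1/cos^2(64.0) = 5.204

5.204


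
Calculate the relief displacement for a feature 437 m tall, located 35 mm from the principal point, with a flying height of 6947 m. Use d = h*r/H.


d = h * r / H = 437 * 35 / 6947 = 2.2 mm

2.2 mm


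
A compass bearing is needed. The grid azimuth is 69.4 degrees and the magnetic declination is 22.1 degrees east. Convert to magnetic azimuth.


magnetic azimuth = grid azimuth - declination (east +ve)
mag_az = 69.4 - 22.1 = 47.3 degrees

47.3 degrees


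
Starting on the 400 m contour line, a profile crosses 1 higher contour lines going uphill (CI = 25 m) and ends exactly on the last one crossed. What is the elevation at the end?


elevation = 400 + 1 * 25 = 425 m

425 m


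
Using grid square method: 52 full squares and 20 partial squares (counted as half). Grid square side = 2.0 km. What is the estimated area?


effective squares = 52 + 20 * 0.5 = 62.0
area = 62.0 * 4.0 = 248.0 km^2

248.0 km^2


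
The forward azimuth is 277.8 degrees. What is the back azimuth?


back azimuth = (277.8 + 180) mod 360 = 97.8 degrees

97.8 degrees


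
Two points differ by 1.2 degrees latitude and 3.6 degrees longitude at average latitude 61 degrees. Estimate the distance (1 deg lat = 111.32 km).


dlat_km = 1.2 * 111.32 = 133.584
dlon_km = 3.6 * 111.32 * cos(61) ≈ 194.288
dist = sqrt(133.584^2 + 194.288^2) ≈ 235.8 km

235.8 km


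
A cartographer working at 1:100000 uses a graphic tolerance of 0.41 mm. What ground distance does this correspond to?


ground = 0.41 mm * 100000 / 1000 = 41.0 m

41.0 m


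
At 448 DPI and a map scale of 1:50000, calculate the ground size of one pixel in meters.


pixel_cm = 2.54 / 448 ≈ 0.00567 cm
ground = pixel_cm * 50000 / 100 = 2.54 * 50000 / (448 * 100) = 127000 / 44800 ≈ 2.83 m

2.83 m


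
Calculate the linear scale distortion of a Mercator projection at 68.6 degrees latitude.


SF = 1 / cos(68.6) = 1 / 0.364877 = 2.741

2.741


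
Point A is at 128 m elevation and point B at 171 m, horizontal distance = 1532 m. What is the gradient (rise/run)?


gradient = (171 - 128) / 1532 = 43 / 1532 = 0.0281

0.0281


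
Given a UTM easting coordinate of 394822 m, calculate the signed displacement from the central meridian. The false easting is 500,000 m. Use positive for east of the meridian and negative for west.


displacement = 394822 - 500000 = -105178 m

-105178 m


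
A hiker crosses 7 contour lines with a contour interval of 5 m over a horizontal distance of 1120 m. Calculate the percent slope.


elevation change = 7 * 5 = 35 m
slope = 35 / 1120 * 100 = 3.1%

3.1%


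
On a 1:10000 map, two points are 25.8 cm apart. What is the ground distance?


ground = 25.8 cm * 10000 / 100 = 2580.0 m = 2.58 km

2.58 km


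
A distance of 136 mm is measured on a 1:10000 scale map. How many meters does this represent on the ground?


ground = 136 mm * 10000 / 1000 = 1360.0 m

1360.0 m


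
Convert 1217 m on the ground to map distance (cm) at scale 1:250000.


map_cm = 1217 * 100 / 250000 = 0.4868 cm ≈ 0.49 cm

0.49 cm


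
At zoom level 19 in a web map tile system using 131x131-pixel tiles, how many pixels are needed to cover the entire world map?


tiles per axis = 2^19 = 524288
total tiles = 524288^2 = 274877906944
pixels per axis = 524288 * 131 = 68681728
total pixels = 68681728^2 = 4717179761065984

4717179761065984 pixels


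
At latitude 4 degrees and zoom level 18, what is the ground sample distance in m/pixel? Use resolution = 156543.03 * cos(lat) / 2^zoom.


res = 156543.03 * cos(4) / 2^18 = 156543.03 * 0.99756405 / 262144 = 0.6 m/pixel

0.6 m/pixel


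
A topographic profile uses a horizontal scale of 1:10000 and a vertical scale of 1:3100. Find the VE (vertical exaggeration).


VE = horizontal_scale / vertical_scale = 10000 / 3100 ≈ 3.2

3.2x


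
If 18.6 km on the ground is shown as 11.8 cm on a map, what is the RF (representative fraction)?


ground = 18.6 km = 1860000 cm; RF denominator = ground / map = 1860000 / 11.8 ≈ 157627; RF = 1:157627

1:157627


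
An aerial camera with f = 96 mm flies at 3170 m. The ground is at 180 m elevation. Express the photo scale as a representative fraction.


scale = f / (H - h) = 96 mm / 2990 m = 96 / 2990000 = 1:31146

1:31146


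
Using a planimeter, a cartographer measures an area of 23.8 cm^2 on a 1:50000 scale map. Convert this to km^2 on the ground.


ground_area = 23.8 * (50000/100)^2 = 5950000.0 m^2 = 5.95 km^2

5.95 km^2


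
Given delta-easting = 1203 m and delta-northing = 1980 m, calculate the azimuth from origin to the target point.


az = atan2(1203, 1980) = 31.3 deg
adjusted to 0-360: 31.3 degrees

31.3 degrees


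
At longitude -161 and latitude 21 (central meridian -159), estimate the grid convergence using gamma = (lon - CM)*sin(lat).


gamma = (-161 - -159) * sin(21) = -2 * 0.358368 = -0.717 degrees

-0.717 degrees


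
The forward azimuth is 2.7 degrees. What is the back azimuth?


back azimuth = (2.7 + 180) mod 360 = 182.7 degrees

182.7 degrees


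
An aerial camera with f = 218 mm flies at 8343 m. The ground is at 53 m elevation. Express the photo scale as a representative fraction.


scale = f / (H - h) = 218 mm / 8290 m = 218 / 8290000 = 1:38028

1:38028


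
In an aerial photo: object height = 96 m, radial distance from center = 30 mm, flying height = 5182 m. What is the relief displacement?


d = h * r / H = 96 * 30 / 5182 = 0.56 mm

0.56 mm


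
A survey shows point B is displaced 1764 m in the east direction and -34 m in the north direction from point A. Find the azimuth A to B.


az = atan2(1764, -34) = 91.1 deg
adjusted to 0-360: 91.1 degrees

91.1 degrees


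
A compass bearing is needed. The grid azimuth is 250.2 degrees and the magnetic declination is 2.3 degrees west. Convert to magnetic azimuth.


magnetic azimuth = grid azimuth - declination (east +ve)
mag_az = 250.2 - -2.3 = 252.5 degrees

252.5 degrees


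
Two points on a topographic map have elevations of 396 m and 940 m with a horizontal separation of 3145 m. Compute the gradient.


gradient = (940 - 396) / 3145 = 544 / 3145 = 0.173

0.173


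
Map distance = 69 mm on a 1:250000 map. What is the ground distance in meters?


ground = 69 mm * 250000 / 1000 = 17250.0 m

17250.0 m


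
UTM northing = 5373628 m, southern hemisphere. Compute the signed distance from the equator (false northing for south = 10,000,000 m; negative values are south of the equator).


For southern: actual = 5373628 - 10000000 = -4626372 m

-4626372 m


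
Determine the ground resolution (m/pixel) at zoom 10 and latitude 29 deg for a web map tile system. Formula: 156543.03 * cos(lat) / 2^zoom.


res = 156543.03 * cos(29) / 2^10 = 156543.03 * 0.87461971 / 1024 = 133.71 m/pixel

133.71 m/pixel


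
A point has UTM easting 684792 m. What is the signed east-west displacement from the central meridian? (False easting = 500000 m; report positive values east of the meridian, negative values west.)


displacement = 684792 - 500000 = 184792 m

184792 m


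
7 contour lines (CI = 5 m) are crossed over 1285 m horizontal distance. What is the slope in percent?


elevation change = 7 * 5 = 35 m
slope = 35 / 1285 * 100 = 2.7%

2.7%


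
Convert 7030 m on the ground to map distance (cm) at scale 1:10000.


map_cm = 7030 * 100 / 10000 = 70.3 cm

70.3 cm


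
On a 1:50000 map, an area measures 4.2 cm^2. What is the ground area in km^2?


ground_area = 4.2 * (50000/100)^2 = 1050000.0 m^2 = 1.05 km^2

1.05 km^2


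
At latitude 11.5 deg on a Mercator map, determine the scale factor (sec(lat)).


SF = 1 / cos(11.5) = 1 / 0.979925 = 1.02

1.02


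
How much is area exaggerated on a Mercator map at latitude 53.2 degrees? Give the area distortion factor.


area_distortion = 1/cos^2(53.2) = 2.787

2.787


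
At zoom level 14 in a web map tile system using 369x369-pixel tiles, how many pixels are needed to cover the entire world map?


tiles per axis = 2^14 = 16384
total tiles = 16384^2 = 268435456
pixels per axis = 16384 * 369 = 6045696
total pixels = 6045696^2 = 36550440124416

36550440124416 pixels


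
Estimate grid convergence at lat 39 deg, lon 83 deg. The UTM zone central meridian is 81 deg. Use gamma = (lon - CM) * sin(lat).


gamma = (83 - 81) * sin(39) = 2 * 0.62932 = 1.259 degrees

1.259 degrees


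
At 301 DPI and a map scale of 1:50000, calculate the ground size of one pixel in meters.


pixel_cm = 2.54 / 301 ≈ 0.008439 cm
ground = pixel_cm * 50000 / 100 = 2.54 * 50000 / (301 * 100) = 127000 / 30100 ≈ 4.22 m

4.22 m


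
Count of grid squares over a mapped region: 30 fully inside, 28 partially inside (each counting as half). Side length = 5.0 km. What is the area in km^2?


effective squares = 30 + 28 * 0.5 = 44.0
area = 44.0 * 25.0 = 1100.0 km^2

1100.0 km^2


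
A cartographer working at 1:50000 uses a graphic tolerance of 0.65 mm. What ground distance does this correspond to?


ground = 0.65 mm * 50000 / 1000 = 32.5 m

32.5 m


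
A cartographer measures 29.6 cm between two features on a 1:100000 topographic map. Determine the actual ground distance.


ground = 29.6 cm * 100000 / 100 = 29600.0 m = 29.6 km

29.6 km


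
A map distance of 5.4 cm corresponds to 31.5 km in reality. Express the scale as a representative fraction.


ground = 31.5 km = 3150000 cm; RF denominator = ground / map = 3150000 / 5.4 ≈ 583333; RF = 1:583333

1:583333


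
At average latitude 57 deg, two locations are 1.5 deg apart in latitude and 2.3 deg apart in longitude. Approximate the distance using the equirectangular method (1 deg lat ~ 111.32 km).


dlat_km = 1.5 * 111.32 = 166.98
dlon_km = 2.3 * 111.32 * cos(57) ≈ 139.447
dist = sqrt(166.98^2 + 139.447^2) ≈ 217.5 km

217.5 km


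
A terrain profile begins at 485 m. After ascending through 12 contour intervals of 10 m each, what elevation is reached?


elevation = 485 + 12 * 10 = 605 m

605 m


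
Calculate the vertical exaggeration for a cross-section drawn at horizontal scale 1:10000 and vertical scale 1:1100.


VE = horizontal_scale / vertical_scale = 10000 / 1100 ≈ 9.1

9.1x


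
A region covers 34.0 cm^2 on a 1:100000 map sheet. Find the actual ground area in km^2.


ground_area = 34.0 * (100000/100)^2 = 34000000.0 m^2 = 34.0 km^2

34.0 km^2


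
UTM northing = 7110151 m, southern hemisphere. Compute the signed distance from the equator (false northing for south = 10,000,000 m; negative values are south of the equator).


For southern: actual = 7110151 - 10000000 = -2889849 m

-2889849 m


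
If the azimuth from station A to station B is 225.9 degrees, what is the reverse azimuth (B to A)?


back azimuth = (225.9 + 180) mod 360 = 45.9 degrees

45.9 degrees


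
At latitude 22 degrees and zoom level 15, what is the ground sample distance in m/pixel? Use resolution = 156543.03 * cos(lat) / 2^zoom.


res = 156543.03 * cos(22) / 2^15 = 156543.03 * 0.92718385 / 32768 = 4.43 m/pixel

4.43 m/pixel


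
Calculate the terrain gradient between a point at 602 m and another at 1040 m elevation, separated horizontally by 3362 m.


gradient = (1040 - 602) / 3362 = 438 / 3362 = 0.1303

0.1303


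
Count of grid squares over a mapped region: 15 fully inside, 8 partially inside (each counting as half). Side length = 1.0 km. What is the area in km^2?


effective squares = 15 + 8 * 0.5 = 19.0
area = 19.0 * 1.0 = 19.0 km^2

19.0 km^2


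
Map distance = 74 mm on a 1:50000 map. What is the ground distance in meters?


ground = 74 mm * 50000 / 1000 = 3700.0 m

3700.0 m


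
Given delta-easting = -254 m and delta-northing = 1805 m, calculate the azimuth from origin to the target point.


az = atan2(-254, 1805) = -8.0 deg
adjusted to 0-360: 352.0 degrees

352.0 degrees


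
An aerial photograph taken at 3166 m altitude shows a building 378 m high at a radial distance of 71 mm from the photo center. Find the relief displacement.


d = h * r / H = 378 * 71 / 3166 = 8.48 mm

8.48 mm


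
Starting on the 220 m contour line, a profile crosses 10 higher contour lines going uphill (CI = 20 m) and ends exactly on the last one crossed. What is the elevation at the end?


elevation = 220 + 10 * 20 = 420 m

420 m


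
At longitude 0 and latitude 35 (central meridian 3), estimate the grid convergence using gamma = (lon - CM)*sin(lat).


gamma = (0 - 3) * sin(35) = -3 * 0.573576 = -1.721 degrees

-1.721 degrees


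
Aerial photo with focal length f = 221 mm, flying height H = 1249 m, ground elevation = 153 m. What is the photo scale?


scale = f / (H - h) = 221 mm / 1096 m = 221 / 1096000 = 1:4959

1:4959


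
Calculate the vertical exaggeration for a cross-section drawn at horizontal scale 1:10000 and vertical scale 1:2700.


VE = horizontal_scale / vertical_scale = 10000 / 2700 ≈ 3.7

3.7x


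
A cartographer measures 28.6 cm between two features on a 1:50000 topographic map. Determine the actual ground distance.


ground = 28.6 cm * 50000 / 100 = 14300.0 m = 14.3 km

14.3 km


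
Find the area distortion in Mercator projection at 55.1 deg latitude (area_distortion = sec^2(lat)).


area_distortion = 1/cos^2(55.1) = 3.055

3.055


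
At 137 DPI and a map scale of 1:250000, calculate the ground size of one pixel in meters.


pixel_cm = 2.54 / 137 ≈ 0.01854 cm
ground = pixel_cm * 250000 / 100 = 2.54 * 250000 / (137 * 100) = 635000 / 13700 ≈ 46.35 m

46.35 m


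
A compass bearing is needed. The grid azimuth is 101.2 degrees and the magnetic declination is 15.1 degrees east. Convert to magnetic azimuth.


magnetic azimuth = grid azimuth - declination (east +ve)
mag_az = 101.2 - 15.1 = 86.1 degrees

86.1 degrees


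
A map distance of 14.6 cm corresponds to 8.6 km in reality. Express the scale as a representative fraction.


ground = 8.6 km = 860000 cm; RF denominator = ground / map = 860000 / 14.6 ≈ 58904; RF = 1:58904

1:58904


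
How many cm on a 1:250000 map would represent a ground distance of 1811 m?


map_cm = 1811 * 100 / 250000 = 0.7244 cm ≈ 0.72 cm

0.72 cm


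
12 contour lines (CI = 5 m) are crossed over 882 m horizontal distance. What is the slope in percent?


elevation change = 12 * 5 = 60 m
slope = 60 / 882 * 100 = 6.8%

6.8%


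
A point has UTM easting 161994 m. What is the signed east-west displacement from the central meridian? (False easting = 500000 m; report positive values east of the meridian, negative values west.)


displacement = 161994 - 500000 = -338006 m

-338006 m


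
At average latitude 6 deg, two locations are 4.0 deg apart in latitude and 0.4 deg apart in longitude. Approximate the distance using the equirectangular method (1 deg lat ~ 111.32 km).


dlat_km = 4.0 * 111.32 = 445.28
dlon_km = 0.4 * 111.32 * cos(6) ≈ 44.284
dist = sqrt(445.28^2 + 44.284^2) ≈ 447.5 km

447.5 km


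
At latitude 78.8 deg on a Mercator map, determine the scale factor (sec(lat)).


SF = 1 / cos(78.8) = 1 / 0.194234 = 5.148

5.148


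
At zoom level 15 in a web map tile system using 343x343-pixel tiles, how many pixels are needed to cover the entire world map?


tiles per axis = 2^15 = 32768
total tiles = 32768^2 = 1073741824
pixels per axis = 32768 * 343 = 11239424
total pixels = 11239424^2 = 126324651851776

126324651851776 pixels


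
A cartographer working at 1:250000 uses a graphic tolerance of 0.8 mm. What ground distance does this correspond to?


ground = 0.8 mm * 250000 / 1000 = 200.0 m

200.0 m


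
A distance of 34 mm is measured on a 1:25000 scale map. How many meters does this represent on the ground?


ground = 34 mm * 25000 / 1000 = 850.0 m

850.0 m


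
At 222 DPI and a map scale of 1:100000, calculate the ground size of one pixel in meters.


pixel_cm = 2.54 / 222 ≈ 0.011441 cm
ground = pixel_cm * 100000 / 100 = 2.54 * 100000 / (222 * 100) = 254000 / 22200 ≈ 11.44 m

11.44 m


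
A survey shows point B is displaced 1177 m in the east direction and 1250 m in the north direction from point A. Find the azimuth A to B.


az = atan2(1177, 1250) = 43.3 deg
adjusted to 0-360: 43.3 degrees

43.3 degrees


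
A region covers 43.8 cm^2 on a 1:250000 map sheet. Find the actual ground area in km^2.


ground_area = 43.8 * (250000/100)^2 = 273750000.0 m^2 = 273.75 km^2

273.75 km^2


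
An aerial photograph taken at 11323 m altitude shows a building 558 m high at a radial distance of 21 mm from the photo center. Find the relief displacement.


d = h * r / H = 558 * 21 / 11323 = 1.03 mm

1.03 mm


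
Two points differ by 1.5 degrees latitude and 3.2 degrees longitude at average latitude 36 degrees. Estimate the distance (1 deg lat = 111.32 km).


dlat_km = 1.5 * 111.32 = 166.98
dlon_km = 3.2 * 111.32 * cos(36) ≈ 288.191
dist = sqrt(166.98^2 + 288.191^2) ≈ 333.1 km

333.1 km


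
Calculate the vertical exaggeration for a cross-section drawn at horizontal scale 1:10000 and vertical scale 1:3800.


VE = horizontal_scale / vertical_scale = 10000 / 3800 ≈ 2.6

2.6x


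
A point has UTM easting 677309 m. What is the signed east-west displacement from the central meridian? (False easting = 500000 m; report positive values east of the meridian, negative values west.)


displacement = 677309 - 500000 = 177309 m

177309 m


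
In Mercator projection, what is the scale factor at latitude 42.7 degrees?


SF = 1 / cos(42.7) = 1 / 0.734915 = 1.361

1.361


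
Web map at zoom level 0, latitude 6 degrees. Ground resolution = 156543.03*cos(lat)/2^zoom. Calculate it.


res = 156543.03 * cos(6) / 2^0 = 156543.03 * 0.9945219 / 1 = 155685.47 m/pixel

155685.47 m/pixel


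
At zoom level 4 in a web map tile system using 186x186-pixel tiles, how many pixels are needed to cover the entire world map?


tiles per axis = 2^4 = 16
total tiles = 16^2 = 256
pixels per axis = 16 * 186 = 2976
total pixels = 2976^2 = 8856576

8856576 pixels


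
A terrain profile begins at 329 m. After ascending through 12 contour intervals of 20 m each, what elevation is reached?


elevation = 329 + 12 * 20 = 569 m

569 m


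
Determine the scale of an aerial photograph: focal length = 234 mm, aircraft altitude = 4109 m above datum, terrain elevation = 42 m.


scale = f / (H - h) = 234 mm / 4067 m = 234 / 4067000 = 1:17380

1:17380


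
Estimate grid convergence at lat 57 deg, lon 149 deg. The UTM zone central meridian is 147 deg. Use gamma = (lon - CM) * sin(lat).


gamma = (149 - 147) * sin(57) = 2 * 0.838671 = 1.677 degrees

1.677 degrees


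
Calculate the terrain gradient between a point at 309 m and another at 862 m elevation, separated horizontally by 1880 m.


gradient = (862 - 309) / 1880 = 553 / 1880 = 0.2941

0.2941


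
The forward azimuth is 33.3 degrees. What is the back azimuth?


back azimuth = (33.3 + 180) mod 360 = 213.3 degrees

213.3 degrees


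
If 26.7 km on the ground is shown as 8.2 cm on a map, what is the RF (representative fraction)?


ground = 26.7 km = 2670000 cm; RF denominator = ground / map = 2670000 / 8.2 ≈ 325610; RF = 1:325610

1:325610


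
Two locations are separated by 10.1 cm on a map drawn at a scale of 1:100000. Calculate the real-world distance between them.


ground = 10.1 cm * 100000 / 100 = 10100.0 m = 10.1 km

10.1 km


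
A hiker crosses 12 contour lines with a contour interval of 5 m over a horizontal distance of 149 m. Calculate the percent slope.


elevation change = 12 * 5 = 60 m
slope = 60 / 149 * 100 = 40.3%

40.3%


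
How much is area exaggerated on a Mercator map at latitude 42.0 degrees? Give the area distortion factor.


area_distortion = 1/cos^2(42.0) = 1.811

1.811


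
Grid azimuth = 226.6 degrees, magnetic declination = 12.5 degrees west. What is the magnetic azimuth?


magnetic azimuth = grid azimuth - declination (east +ve)
mag_az = 226.6 - -12.5 = 239.1 degrees

239.1 degrees


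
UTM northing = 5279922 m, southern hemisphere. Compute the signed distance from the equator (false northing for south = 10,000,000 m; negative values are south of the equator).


For southern: actual = 5279922 - 10000000 = -4720078 m

-4720078 m


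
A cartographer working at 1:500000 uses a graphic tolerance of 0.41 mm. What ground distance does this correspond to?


ground = 0.41 mm * 500000 / 1000 = 205.0 m

205.0 m


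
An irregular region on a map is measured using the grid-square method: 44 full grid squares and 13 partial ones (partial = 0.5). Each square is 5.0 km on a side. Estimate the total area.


effective squares = 44 + 13 * 0.5 = 50.5
area = 50.5 * 25.0 = 1262.5 km^2

1262.5 km^2


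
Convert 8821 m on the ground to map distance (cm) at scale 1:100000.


map_cm = 8821 * 100 / 100000 = 8.821 cm ≈ 8.82 cm

8.82 cm


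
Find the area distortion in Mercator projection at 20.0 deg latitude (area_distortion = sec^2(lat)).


area_distortion = 1/cos^2(20.0) = 1.132

1.132


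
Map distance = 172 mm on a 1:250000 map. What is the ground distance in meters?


ground = 172 mm * 250000 / 1000 = 43000.0 m

43000.0 m


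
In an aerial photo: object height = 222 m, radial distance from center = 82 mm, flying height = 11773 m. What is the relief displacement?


d = h * r / H = 222 * 82 / 11773 = 1.55 mm

1.55 mm


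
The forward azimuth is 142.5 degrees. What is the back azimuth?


back azimuth = (142.5 + 180) mod 360 = 322.5 degrees

322.5 degrees


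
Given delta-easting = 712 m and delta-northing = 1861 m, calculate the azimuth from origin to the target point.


az = atan2(712, 1861) = 20.9 deg
adjusted to 0-360: 20.9 degrees

20.9 degrees


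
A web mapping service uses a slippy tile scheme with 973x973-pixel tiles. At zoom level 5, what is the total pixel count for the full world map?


tiles per axis = 2^5 = 32
total tiles = 32^2 = 1024
pixels per axis = 32 * 973 = 31136
total pixels = 31136^2 = 969450496

969450496 pixels


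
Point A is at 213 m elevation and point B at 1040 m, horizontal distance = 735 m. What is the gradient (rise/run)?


gradient = (1040 - 213) / 735 = 827 / 735 = 1.1252

1.1252


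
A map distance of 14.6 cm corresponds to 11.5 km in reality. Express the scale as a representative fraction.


ground = 11.5 km = 1150000 cm; RF denominator = ground / map = 1150000 / 14.6 ≈ 78767; RF = 1:78767

1:78767


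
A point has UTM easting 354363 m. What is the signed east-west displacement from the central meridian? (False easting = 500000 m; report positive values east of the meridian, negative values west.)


displacement = 354363 - 500000 = -145637 m

-145637 m


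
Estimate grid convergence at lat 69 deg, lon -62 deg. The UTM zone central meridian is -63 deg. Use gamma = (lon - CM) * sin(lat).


gamma = (-62 - -63) * sin(69) = 1 * 0.93358 = 0.934 degrees

0.934 degrees


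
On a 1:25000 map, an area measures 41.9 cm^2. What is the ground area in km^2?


ground_area = 41.9 * (25000/100)^2 = 2618750.0 m^2 = 2.61875 km^2 ≈ 2.619 km^2

2.619 km^2


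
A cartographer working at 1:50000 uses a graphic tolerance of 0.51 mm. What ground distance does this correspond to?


ground = 0.51 mm * 50000 / 1000 = 25.5 m

25.5 m


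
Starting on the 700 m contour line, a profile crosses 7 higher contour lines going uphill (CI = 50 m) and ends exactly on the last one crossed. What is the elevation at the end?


elevation = 700 + 7 * 50 = 1050 m

1050 m


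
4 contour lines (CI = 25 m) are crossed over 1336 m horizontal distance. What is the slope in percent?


elevation change = 4 * 25 = 100 m
slope = 100 / 1336 * 100 = 7.5%

7.5%


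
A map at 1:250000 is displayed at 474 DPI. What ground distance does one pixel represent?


pixel_cm = 2.54 / 474 ≈ 0.005359 cm
ground = pixel_cm * 250000 / 100 = 2.54 * 250000 / (474 * 100) = 635000 / 47400 ≈ 13.4 m

13.4 m


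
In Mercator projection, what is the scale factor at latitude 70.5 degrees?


SF = 1 / cos(70.5) = 1 / 0.333807 = 2.996

2.996


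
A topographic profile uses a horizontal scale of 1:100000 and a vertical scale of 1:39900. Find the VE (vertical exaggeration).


VE = horizontal_scale / vertical_scale = 100000 / 39900 ≈ 2.5

2.5x


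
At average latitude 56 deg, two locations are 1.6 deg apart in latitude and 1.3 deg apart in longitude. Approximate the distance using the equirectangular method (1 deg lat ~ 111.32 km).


dlat_km = 1.6 * 111.32 = 178.112
dlon_km = 1.3 * 111.32 * cos(56) ≈ 80.924
dist = sqrt(178.112^2 + 80.924^2) ≈ 195.6 km

195.6 km


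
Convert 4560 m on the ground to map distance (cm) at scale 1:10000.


map_cm = 4560 * 100 / 10000 = 45.6 cm

45.6 cm


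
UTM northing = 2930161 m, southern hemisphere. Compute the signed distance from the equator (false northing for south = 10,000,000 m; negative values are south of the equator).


For southern: actual = 2930161 - 10000000 = -7069839 m

-7069839 m


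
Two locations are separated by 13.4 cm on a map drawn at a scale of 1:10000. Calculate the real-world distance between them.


ground = 13.4 cm * 10000 / 100 = 1340.0 m = 1.34 km

1.34 km


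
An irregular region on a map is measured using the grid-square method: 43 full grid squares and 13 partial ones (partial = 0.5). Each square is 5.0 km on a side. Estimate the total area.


effective squares = 43 + 13 * 0.5 = 49.5
area = 49.5 * 25.0 = 1237.5 km^2

1237.5 km^2


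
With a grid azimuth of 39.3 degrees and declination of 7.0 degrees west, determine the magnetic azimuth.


magnetic azimuth = grid azimuth - declination (east +ve)
mag_az = 39.3 - -7.0 = 46.3 degrees

46.3 degrees


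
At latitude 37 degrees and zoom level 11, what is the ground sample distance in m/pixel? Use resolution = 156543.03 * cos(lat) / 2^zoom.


res = 156543.03 * cos(37) / 2^11 = 156543.03 * 0.79863551 / 2048 = 61.05 m/pixel

61.05 m/pixel


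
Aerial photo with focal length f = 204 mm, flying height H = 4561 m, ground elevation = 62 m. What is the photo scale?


scale = f / (H - h) = 204 mm / 4499 m = 204 / 4499000 = 1:22054

1:22054


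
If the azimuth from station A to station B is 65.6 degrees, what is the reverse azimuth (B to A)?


back azimuth = (65.6 + 180) mod 360 = 245.6 degrees

245.6 degrees


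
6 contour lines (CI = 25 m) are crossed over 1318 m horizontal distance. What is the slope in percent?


elevation change = 6 * 25 = 150 m
slope = 150 / 1318 * 100 = 11.4%

11.4%


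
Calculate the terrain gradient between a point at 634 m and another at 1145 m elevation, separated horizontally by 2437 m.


gradient = (1145 - 634) / 2437 = 511 / 2437 = 0.2097

0.2097


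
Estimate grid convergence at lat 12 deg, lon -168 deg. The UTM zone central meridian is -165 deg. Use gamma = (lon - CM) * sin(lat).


gamma = (-168 - -165) * sin(12) = -3 * 0.207912 = -0.624 degrees

-0.624 degrees


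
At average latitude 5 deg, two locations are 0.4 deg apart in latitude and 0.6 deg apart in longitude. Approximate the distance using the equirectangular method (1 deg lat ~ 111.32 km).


dlat_km = 0.4 * 111.32 = 44.528
dlon_km = 0.6 * 111.32 * cos(5) ≈ 66.538
dist = sqrt(44.528^2 + 66.538^2) ≈ 80.1 km

80.1 km


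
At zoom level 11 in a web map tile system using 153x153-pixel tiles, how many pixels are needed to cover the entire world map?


tiles per axis = 2^11 = 2048
total tiles = 2048^2 = 4194304
pixels per axis = 2048 * 153 = 313344
total pixels = 313344^2 = 98184462336

98184462336 pixels


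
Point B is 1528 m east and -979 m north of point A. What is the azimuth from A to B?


az = atan2(1528, -979) = 122.6 deg
adjusted to 0-360: 122.6 degrees

122.6 degrees


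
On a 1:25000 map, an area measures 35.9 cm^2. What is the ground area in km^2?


ground_area = 35.9 * (25000/100)^2 = 2243750.0 m^2 = 2.24375 km^2 ≈ 2.244 km^2

2.244 km^2


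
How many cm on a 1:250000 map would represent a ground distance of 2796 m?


map_cm = 2796 * 100 / 250000 = 1.1184 cm ≈ 1.12 cm

1.12 cm


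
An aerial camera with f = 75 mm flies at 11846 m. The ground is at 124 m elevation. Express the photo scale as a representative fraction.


scale = f / (H - h) = 75 mm / 11722 m = 75 / 11722000 = 1:156293

1:156293


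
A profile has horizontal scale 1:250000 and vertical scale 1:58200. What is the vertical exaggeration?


VE = horizontal_scale / vertical_scale = 250000 / 58200 ≈ 4.3

4.3x


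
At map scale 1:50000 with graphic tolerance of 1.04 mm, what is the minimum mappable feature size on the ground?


ground = 1.04 mm * 50000 / 1000 = 52.0 m

52.0 m


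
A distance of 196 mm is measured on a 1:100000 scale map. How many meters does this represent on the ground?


ground = 196 mm * 100000 / 1000 = 19600.0 m

19600.0 m


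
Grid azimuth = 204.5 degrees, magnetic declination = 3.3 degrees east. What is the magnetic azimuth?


magnetic azimuth = grid azimuth - declination (east +ve)
mag_az = 204.5 - 3.3 = 201.2 degrees

201.2 degrees


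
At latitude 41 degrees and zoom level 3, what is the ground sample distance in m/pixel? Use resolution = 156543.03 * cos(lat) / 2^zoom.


res = 156543.03 * cos(41) / 2^3 = 156543.03 * 0.75470958 / 8 = 14768.07 m/pixel

14768.07 m/pixel


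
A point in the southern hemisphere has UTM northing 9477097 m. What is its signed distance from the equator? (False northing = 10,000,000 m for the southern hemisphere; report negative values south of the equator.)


For southern: actual = 9477097 - 10000000 = -522903 m

-522903 m


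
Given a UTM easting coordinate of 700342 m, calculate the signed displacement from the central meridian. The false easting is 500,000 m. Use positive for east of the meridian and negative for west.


displacement = 700342 - 500000 = 200342 m

200342 m


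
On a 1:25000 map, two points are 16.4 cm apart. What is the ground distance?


ground = 16.4 cm * 25000 / 100 = 4100.0 m = 4.1 km

4.1 km


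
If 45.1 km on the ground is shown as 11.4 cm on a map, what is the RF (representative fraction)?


ground = 45.1 km = 4510000 cm; RF denominator = ground / map = 4510000 / 11.4 ≈ 395614; RF = 1:395614

1:395614


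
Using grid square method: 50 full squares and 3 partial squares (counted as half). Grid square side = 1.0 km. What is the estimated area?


effective squares = 50 + 3 * 0.5 = 51.5
area = 51.5 * 1.0 = 51.5 km^2

51.5 km^2


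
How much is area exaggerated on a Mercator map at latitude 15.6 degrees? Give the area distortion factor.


area_distortion = 1/cos^2(15.6) = 1.078

1.078


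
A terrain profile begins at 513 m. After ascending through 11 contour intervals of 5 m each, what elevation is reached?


elevation = 513 + 11 * 5 = 568 m

568 m


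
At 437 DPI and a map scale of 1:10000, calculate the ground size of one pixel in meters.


pixel_cm = 2.54 / 437 ≈ 0.005812 cm
ground = pixel_cm * 10000 / 100 = 2.54 * 10000 / (437 * 100) = 25400 / 43700 ≈ 0.58 m

0.58 m


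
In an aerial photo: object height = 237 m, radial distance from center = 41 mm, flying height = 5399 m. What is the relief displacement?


d = h * r / H = 237 * 41 / 5399 = 1.8 mm

1.8 mm
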